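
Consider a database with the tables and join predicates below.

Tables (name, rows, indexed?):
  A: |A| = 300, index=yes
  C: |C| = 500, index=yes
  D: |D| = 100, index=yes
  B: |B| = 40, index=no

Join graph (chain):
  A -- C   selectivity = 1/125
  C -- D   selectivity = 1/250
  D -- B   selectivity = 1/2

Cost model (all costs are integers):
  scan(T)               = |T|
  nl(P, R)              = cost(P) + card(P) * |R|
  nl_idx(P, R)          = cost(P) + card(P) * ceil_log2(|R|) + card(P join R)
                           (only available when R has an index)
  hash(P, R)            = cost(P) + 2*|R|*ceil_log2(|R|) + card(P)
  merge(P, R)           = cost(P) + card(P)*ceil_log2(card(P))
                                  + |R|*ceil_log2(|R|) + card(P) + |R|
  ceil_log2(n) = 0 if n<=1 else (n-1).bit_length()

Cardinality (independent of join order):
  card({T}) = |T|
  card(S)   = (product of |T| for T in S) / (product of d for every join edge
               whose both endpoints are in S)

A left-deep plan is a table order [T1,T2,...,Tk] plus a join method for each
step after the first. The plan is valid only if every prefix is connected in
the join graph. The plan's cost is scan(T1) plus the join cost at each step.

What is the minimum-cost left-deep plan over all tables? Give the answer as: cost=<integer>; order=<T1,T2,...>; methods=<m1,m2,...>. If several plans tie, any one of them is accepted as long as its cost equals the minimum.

cost=4440; order=D,C,A,B; methods=nl_idx,nl_idx,hash

Selinger DP (subsets sized 1..n):
  {A}: scan cost=300, card=300
  {C}: scan cost=500, card=500
  {D}: scan cost=100, card=100
  {B}: scan cost=40, card=40
  {AC}: card=1200; try (C,nl_idx)→4200, (A,nl_idx)→6200, (A,hash)→6400, (C,merge)→8300, (A,merge)→8500, (C,hash)→9600 …(+2); best=4200 via (C,nl_idx)
  {CD}: card=200; try (C,nl_idx)→1200, (D,hash)→2400, (D,nl_idx)→4200, (C,merge)→5900, (D,merge)→6300, (C,hash)→9200 …(+2); best=1200 via (C,nl_idx)
  {BD}: card=2000; try (B,hash)→680, (D,merge)→1120, (B,merge)→1180, (D,hash)→1480, (D,nl_idx)→2320, (D,nl)→4040 …(+1); best=680 via (B,hash)
  {ACD}: card=480; try (A,nl_idx)→3480, (A,merge)→6000, (D,hash)→6800, (A,hash)→6800, (D,nl_idx)→13080, (D,merge)→19400 …(+2); best=3480 via (A,nl_idx)
  {BCD}: card=4000; try (B,hash)→1880, (B,merge)→3280, (B,nl)→9200, (C,hash)→11680, (C,nl_idx)→22680, (C,merge)→29680 …(+1); best=1880 via (B,hash)
  {ABCD}: card=9600; try (B,hash)→4440, (B,merge)→8560, (A,hash)→11280, (B,nl)→22680, (A,nl_idx)→47480, (A,merge)→56880 …(+1); best=4440 via (B,hash)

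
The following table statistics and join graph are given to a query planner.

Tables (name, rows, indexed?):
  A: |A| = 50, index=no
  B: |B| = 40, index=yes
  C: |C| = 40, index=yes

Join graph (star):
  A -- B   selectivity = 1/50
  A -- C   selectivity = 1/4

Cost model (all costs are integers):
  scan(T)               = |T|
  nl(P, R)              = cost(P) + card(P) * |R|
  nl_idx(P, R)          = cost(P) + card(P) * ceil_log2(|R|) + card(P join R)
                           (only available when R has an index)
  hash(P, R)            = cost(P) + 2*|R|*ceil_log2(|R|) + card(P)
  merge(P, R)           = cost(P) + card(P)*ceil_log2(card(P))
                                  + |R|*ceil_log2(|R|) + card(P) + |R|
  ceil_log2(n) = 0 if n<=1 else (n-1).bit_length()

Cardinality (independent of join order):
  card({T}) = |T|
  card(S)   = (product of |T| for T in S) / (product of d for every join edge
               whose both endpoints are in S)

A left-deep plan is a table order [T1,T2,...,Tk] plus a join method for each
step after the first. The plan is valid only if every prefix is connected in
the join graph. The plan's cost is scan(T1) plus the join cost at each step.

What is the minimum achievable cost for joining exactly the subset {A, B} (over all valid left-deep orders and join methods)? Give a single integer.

Selinger DP over subsets of {A,B}:
  {A}: scan cost=50, card=50
  {B}: scan cost=40, card=40
  {AB}: card=40; try (B,nl_idx)→390, (B,hash)→580, (A,merge)→670, (B,merge)→680, (A,hash)→680, (A,nl)→2040 …(+1); best=390 via (B,nl_idx)

390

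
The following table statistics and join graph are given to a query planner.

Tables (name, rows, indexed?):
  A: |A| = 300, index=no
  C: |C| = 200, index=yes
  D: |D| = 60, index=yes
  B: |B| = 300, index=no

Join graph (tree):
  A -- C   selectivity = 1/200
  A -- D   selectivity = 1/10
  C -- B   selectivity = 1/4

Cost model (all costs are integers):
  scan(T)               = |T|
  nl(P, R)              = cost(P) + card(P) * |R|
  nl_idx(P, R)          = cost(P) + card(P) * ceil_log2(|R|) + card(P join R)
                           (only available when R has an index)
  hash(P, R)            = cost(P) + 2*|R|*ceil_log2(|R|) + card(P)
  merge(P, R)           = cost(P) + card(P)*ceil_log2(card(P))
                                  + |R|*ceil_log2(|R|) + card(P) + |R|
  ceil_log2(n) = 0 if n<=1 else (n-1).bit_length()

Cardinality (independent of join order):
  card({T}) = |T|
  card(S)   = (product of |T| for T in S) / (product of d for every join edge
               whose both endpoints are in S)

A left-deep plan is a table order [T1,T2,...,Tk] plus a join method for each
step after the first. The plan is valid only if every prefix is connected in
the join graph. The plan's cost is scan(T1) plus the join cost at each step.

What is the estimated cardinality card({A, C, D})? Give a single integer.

1800

Tables in S: A(300), C(200), D(60)
Edges inside S: A-C(d=200), A-D(d=10)
numerator = 300 * 200 * 60 = 3600000
denominator = 200 * 10 = 2000
card(S) = 3600000 / 2000 = 1800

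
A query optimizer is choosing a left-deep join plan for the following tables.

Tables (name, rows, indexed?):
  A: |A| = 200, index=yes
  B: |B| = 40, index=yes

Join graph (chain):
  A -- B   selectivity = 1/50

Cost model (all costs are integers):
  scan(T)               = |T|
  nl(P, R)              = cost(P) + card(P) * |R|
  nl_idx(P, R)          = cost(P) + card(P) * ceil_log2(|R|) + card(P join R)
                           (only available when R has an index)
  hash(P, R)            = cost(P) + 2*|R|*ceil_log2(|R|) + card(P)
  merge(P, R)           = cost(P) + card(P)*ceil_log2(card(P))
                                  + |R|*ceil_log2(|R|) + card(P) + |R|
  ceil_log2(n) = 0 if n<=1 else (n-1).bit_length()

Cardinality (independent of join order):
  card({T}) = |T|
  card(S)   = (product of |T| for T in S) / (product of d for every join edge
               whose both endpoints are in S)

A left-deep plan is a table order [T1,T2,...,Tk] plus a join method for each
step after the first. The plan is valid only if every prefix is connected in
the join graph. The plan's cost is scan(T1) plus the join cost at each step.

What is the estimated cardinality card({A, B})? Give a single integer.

160

Tables in S: A(200), B(40)
Edges inside S: A-B(d=50)
numerator = 200 * 40 = 8000
denominator = 50 = 50
card(S) = 8000 / 50 = 160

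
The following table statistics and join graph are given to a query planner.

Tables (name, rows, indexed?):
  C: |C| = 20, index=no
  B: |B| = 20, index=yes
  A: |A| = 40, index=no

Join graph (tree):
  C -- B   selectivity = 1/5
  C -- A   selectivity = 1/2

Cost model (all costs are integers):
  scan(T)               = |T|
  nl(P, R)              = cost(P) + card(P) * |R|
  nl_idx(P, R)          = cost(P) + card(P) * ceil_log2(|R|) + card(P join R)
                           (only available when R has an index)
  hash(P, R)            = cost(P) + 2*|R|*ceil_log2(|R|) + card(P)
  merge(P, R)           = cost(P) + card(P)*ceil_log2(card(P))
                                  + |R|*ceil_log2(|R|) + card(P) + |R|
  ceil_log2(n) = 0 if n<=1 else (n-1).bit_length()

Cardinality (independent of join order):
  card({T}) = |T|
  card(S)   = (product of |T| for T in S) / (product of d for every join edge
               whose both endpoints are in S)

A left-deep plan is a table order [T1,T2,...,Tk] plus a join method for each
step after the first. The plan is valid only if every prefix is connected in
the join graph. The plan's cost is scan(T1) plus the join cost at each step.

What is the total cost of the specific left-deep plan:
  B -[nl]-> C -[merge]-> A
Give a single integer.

1340

step 1: scan B: cost=20, card=20
step 2: join C via nl
    card(P join C) = 20*20/(5) = 80
    cost = 20 + 20*20 = 420
step 3: join A via merge
    card(P join A) = 80*40/(2) = 1600
    cost = 420 + 80*7 + 40*6 + 80 + 40 = 1340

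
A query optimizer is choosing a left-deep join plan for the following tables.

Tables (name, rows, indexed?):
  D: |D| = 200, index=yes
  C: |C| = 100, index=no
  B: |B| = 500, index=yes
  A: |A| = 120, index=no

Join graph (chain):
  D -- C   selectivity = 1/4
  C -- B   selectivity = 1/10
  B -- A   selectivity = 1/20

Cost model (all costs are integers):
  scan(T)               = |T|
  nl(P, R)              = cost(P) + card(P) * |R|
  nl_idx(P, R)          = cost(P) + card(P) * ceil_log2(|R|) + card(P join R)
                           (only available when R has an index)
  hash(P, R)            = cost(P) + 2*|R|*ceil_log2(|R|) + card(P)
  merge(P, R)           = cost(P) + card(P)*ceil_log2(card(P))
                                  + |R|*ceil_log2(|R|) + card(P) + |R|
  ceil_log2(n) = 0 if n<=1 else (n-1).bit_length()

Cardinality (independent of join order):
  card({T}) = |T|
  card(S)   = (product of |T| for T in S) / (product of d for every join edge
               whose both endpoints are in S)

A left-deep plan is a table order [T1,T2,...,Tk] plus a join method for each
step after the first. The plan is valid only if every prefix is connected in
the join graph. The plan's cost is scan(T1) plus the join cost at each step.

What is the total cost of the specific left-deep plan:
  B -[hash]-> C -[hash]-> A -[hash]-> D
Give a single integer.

step 1: scan B: cost=500, card=500
step 2: join C via hash
    card(P join C) = 500*100/(10) = 5000
    cost = 500 + 2*100*7 + 500 = 2400
step 3: join A via hash
    card(P join A) = 5000*120/(20) = 30000
    cost = 2400 + 2*120*7 + 5000 = 9080
step 4: join D via hash
    card(P join D) = 30000*200/(4) = 1500000
    cost = 9080 + 2*200*8 + 30000 = 42280

42280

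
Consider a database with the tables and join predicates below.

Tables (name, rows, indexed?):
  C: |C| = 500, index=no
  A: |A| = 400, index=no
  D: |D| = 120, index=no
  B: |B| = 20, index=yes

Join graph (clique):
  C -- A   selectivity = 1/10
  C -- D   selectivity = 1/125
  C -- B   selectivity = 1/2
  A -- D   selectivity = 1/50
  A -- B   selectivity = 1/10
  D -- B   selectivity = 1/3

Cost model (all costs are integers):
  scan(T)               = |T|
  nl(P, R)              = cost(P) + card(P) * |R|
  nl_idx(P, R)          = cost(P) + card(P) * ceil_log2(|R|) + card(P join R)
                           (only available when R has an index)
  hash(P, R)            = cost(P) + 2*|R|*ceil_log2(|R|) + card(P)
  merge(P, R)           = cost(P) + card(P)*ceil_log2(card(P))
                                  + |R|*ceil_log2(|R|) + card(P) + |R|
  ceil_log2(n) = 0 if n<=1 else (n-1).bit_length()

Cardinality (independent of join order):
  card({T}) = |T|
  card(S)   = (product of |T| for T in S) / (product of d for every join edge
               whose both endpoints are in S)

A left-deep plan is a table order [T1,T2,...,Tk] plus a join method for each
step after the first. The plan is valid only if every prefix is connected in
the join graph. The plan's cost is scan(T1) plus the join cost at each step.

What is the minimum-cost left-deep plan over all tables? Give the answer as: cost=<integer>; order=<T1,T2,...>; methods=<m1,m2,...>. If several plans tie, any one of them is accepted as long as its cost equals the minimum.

cost=10944; order=C,D,A,B; methods=hash,hash,hash

Selinger DP (subsets sized 1..n):
  {C}: scan cost=500, card=500
  {A}: scan cost=400, card=400
  {D}: scan cost=120, card=120
  {B}: scan cost=20, card=20
  {AC}: card=20000; try (A,hash)→8200, (C,merge)→9400, (A,merge)→9500, (C,hash)→9800, (C,nl)→200400, (A,nl)→200500; best=8200 via (A,hash)
  {CD}: card=480; try (D,hash)→2680, (C,merge)→6080, (D,merge)→6460, (C,hash)→9240, (C,nl)→60120, (D,nl)→60500; best=2680 via (D,hash)
  {BC}: card=5000; try (B,hash)→1200, (C,merge)→5140, (B,merge)→5620, (B,nl_idx)→8000, (C,hash)→9040, (C,nl)→10020 …(+1); best=1200 via (B,hash)
  {AD}: card=960; try (D,hash)→2480, (A,merge)→5080, (D,merge)→5360, (A,hash)→7440, (A,nl)→48120, (D,nl)→48400; best=2480 via (D,hash)
  {AB}: card=800; try (B,hash)→1000, (B,nl_idx)→3200, (A,merge)→4140, (B,merge)→4520, (A,hash)→7240, (A,nl)→8020 …(+1); best=1000 via (B,hash)
  {BD}: card=800; try (B,hash)→440, (D,merge)→1100, (B,merge)→1200, (B,nl_idx)→1520, (D,hash)→1720, (D,nl)→2420 …(+1); best=440 via (B,hash)
  {ACD}: card=384; try (A,hash)→10360, (A,merge)→11480, (C,hash)→12440, (C,merge)→18040, (D,hash)→29880, (A,nl)→194680 …(+3); best=10360 via (A,hash)
  {ABC}: card=20000; try (C,hash)→10800, (A,hash)→13400, (C,merge)→14800, (B,hash)→28400, (A,merge)→75200, (B,nl_idx)→128200 …(+4); best=10800 via (C,hash)
  {BCD}: card=1600; try (B,hash)→3360, (B,nl_idx)→6680, (B,merge)→7600, (D,hash)→7880, (C,hash)→10240, (B,nl)→12280 …(+4); best=3360 via (B,hash)
  {ABD}: card=640; try (D,hash)→3480, (B,hash)→3640, (B,nl_idx)→7920, (A,hash)→8440, (D,merge)→10760, (B,merge)→13160 …(+4); best=3480 via (D,hash)
  {ABCD}: card=128; try (B,hash)→10944, (A,hash)→12160, (B,nl_idx)→12408, (C,hash)→13120, (B,merge)→14320, (C,merge)→15520 …(+7); best=10944 via (B,hash)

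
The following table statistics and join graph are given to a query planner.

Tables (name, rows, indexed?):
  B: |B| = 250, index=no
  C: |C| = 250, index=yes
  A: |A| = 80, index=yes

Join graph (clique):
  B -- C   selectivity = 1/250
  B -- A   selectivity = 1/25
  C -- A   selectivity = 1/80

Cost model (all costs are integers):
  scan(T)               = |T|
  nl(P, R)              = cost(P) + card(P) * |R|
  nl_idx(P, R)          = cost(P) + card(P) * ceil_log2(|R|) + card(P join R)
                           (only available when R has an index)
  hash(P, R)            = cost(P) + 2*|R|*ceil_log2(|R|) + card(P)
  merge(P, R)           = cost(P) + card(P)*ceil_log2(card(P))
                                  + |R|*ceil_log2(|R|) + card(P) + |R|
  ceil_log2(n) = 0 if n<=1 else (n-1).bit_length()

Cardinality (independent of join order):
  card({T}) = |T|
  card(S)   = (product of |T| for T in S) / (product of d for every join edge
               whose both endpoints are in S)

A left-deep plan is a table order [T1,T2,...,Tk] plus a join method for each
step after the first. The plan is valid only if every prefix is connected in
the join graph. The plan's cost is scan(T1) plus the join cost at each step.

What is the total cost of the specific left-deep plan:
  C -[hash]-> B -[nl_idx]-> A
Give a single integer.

6260

step 1: scan C: cost=250, card=250
step 2: join B via hash
    card(P join B) = 250*250/(250) = 250
    cost = 250 + 2*250*8 + 250 = 4500
step 3: join A via nl_idx
    card(P join A) = 250*80/(25*80) = 10
    cost = 4500 + 250*7 + 10 = 6260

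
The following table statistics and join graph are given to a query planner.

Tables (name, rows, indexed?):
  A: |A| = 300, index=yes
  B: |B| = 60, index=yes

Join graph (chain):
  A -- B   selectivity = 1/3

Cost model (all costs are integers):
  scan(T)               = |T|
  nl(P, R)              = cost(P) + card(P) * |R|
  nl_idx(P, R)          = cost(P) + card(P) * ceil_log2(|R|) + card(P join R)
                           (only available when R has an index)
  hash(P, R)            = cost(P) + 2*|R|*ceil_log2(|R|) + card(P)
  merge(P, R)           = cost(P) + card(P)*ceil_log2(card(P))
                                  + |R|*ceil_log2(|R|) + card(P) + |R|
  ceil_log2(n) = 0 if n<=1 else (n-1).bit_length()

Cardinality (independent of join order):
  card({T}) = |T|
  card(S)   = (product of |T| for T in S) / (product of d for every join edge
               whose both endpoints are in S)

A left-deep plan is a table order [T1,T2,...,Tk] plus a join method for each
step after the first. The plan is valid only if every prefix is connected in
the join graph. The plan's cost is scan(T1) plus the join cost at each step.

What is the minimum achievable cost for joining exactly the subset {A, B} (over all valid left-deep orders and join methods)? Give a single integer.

1320

Selinger DP over subsets of {A,B}:
  {A}: scan cost=300, card=300
  {B}: scan cost=60, card=60
  {AB}: card=6000; try (B,hash)→1320, (A,merge)→3480, (B,merge)→3720, (A,hash)→5520, (A,nl_idx)→6600, (B,nl_idx)→8100 …(+2); best=1320 via (B,hash)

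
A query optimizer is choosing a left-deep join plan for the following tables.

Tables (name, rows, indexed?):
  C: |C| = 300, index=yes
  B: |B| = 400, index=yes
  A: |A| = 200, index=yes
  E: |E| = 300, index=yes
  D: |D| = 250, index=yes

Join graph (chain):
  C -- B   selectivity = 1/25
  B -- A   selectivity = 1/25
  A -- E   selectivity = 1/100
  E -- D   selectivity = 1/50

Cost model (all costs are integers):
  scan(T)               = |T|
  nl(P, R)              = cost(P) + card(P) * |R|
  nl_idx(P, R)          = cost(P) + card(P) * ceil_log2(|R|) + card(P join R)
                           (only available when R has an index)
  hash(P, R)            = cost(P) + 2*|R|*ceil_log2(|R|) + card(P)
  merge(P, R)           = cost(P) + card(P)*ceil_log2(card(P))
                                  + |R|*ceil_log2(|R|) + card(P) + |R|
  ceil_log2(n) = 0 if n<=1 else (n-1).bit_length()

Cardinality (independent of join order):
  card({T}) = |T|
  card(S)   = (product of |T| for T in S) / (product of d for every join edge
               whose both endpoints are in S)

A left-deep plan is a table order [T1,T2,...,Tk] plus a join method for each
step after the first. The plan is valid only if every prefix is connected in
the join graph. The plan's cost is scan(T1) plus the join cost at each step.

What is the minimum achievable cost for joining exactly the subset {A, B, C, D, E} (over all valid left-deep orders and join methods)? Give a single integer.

Selinger DP over subsets of {A,B,C,D,E}:
  {C}: scan cost=300, card=300
  {B}: scan cost=400, card=400
  {A}: scan cost=200, card=200
  {E}: scan cost=300, card=300
  {D}: scan cost=250, card=250
  {BC}: card=4800; try (C,hash)→6200, (B,merge)→7300, (C,merge)→7400, (B,hash)→7800, (B,nl_idx)→7800, (C,nl_idx)→8800 …(+2); best=6200 via (C,hash)
  {AB}: card=3200; try (A,hash)→4000, (B,nl_idx)→5200, (B,merge)→6000, (A,merge)→6200, (A,nl_idx)→6800, (B,hash)→7600 …(+2); best=4000 via (A,hash)
  {AE}: card=600; try (E,nl_idx)→2600, (A,nl_idx)→3300, (A,hash)→3800, (E,merge)→5000, (A,merge)→5100, (E,hash)→5800 …(+2); best=2600 via (E,nl_idx)
  {DE}: card=1500; try (E,nl_idx)→4000, (D,nl_idx)→4200, (D,hash)→4600, (E,merge)→5500, (D,merge)→5550, (E,hash)→5900 …(+2); best=4000 via (E,nl_idx)
  {ABC}: card=38400; try (C,hash)→12600, (A,hash)→14200, (C,merge)→48600, (C,nl_idx)→71200, (A,merge)→75200, (A,nl_idx)→83000 …(+2); best=12600 via (C,hash)
  {ABE}: card=9600; try (B,hash)→10400, (E,hash)→12600, (B,merge)→13200, (B,nl_idx)→17600, (E,nl_idx)→42400, (E,merge)→48600 …(+2); best=10400 via (B,hash)
  {ADE}: card=3000; try (D,hash)→7200, (A,hash)→8700, (D,nl_idx)→10400, (D,merge)→11450, (A,nl_idx)→19000, (A,merge)→23800 …(+2); best=7200 via (D,hash)
  {ABCE}: card=115200; try (C,hash)→25400, (E,hash)→56400, (C,merge)→157400, (C,nl_idx)→212000, (E,nl_idx)→473400, (E,merge)→668400 …(+2); best=25400 via (C,hash)
  {ABDE}: card=48000; try (B,hash)→17400, (D,hash)→24000, (B,merge)→50200, (B,nl_idx)→82200, (D,nl_idx)→135200, (D,merge)→156650 …(+2); best=17400 via (B,hash)
  {ABCDE}: card=576000; try (C,hash)→70800, (D,hash)→144600, (C,merge)→836400, (C,nl_idx)→1025400, (D,nl_idx)→1523000, (D,merge)→2101250 …(+2); best=70800 via (C,hash)

70800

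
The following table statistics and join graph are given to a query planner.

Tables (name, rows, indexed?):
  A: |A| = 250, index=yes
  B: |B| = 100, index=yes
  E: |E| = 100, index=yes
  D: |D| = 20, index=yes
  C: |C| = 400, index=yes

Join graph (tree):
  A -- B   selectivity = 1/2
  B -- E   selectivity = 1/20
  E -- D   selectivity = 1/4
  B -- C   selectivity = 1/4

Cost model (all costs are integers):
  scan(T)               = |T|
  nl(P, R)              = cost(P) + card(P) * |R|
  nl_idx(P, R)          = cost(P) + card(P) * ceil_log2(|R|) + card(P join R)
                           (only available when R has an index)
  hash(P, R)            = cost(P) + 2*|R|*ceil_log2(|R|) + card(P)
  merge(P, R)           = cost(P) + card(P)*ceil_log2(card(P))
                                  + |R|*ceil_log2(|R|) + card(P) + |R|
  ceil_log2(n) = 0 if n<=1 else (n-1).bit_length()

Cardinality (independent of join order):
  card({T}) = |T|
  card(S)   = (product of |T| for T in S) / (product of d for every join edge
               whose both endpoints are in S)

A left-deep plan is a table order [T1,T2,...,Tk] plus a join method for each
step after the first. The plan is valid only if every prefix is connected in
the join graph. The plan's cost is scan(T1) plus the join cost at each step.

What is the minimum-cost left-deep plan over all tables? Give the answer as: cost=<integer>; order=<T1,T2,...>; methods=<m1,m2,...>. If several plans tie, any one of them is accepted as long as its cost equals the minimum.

Selinger DP (subsets sized 1..n):
  {A}: scan cost=250, card=250
  {B}: scan cost=100, card=100
  {E}: scan cost=100, card=100
  {D}: scan cost=20, card=20
  {C}: scan cost=400, card=400
  {AB}: card=12500; try (B,hash)→1900, (A,merge)→3150, (B,merge)→3300, (A,hash)→4200, (A,nl_idx)→13400, (B,nl_idx)→14500 …(+2); best=1900 via (B,hash)
  {BE}: card=500; try (E,nl_idx)→1300, (B,nl_idx)→1300, (E,hash)→1600, (B,hash)→1600, (E,merge)→1700, (B,merge)→1700 …(+2); best=1300 via (E,nl_idx)
  {BC}: card=10000; try (B,hash)→2200, (C,merge)→4900, (B,merge)→5200, (C,hash)→7400, (C,nl_idx)→11000, (B,nl_idx)→13200 …(+2); best=2200 via (B,hash)
  {DE}: card=500; try (D,hash)→400, (E,nl_idx)→660, (E,merge)→940, (D,merge)→1020, (D,nl_idx)→1100, (E,hash)→1440 …(+2); best=400 via (D,hash)
  {ABE}: card=62500; try (A,hash)→5800, (A,merge)→8550, (E,hash)→15800, (A,nl_idx)→67800, (A,nl)→126300, (E,nl_idx)→151900 …(+2); best=5800 via (A,hash)
  {ABC}: card=1250000; try (A,hash)→16200, (C,hash)→21600, (A,merge)→154450, (C,merge)→193400, (A,nl_idx)→1332200, (C,nl_idx)→1364400 …(+2); best=16200 via (A,hash)
  {BDE}: card=2500; try (D,hash)→2000, (B,hash)→2300, (B,merge)→6200, (D,nl_idx)→6300, (B,nl_idx)→6400, (D,merge)→6420 …(+2); best=2000 via (D,hash)
  {BCE}: card=50000; try (C,hash)→9000, (C,merge)→10300, (E,hash)→13600, (C,nl_idx)→55800, (E,nl_idx)→122200, (E,merge)→153000 …(+2); best=9000 via (C,hash)
  {ABDE}: card=312500; try (A,hash)→8500, (A,merge)→36750, (D,hash)→68500, (A,nl_idx)→334500, (A,nl)→627000, (D,nl_idx)→630800 …(+2); best=8500 via (A,hash)
  {ABCE}: card=6250000; try (A,hash)→63000, (C,hash)→75500, (A,merge)→861250, (C,merge)→1072300, (E,hash)→1267600, (A,nl_idx)→6659000 …(+6); best=63000 via (A,hash)
  {BCDE}: card=250000; try (C,hash)→11700, (C,merge)→38500, (D,hash)→59200, (C,nl_idx)→274500, (D,nl_idx)→509000, (D,merge)→859120 …(+2); best=11700 via (C,hash)
  {ABCDE}: card=31250000; try (A,hash)→265700, (C,hash)→328200, (A,merge)→4763950, (C,merge)→6262500, (D,hash)→6313200, (A,nl_idx)→33261700 …(+6); best=265700 via (A,hash)

cost=265700; order=B,E,D,C,A; methods=nl_idx,hash,hash,hash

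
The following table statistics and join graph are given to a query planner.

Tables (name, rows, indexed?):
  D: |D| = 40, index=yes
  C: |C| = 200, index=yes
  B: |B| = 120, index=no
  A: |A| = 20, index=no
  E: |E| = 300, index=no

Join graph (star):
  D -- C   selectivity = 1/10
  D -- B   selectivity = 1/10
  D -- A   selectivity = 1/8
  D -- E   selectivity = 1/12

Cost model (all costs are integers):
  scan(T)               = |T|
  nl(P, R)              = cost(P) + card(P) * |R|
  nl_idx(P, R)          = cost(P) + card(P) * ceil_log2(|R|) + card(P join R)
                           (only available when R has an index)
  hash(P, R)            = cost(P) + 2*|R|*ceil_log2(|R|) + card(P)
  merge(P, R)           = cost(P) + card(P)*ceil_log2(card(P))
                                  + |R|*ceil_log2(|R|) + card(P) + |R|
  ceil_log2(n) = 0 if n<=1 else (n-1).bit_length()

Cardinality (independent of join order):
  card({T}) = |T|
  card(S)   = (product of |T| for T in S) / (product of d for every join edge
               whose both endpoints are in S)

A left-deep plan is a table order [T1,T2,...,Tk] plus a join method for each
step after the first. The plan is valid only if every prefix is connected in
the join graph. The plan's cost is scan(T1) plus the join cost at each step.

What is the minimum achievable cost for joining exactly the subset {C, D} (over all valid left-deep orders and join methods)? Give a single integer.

880

Selinger DP over subsets of {C,D}:
  {D}: scan cost=40, card=40
  {C}: scan cost=200, card=200
  {CD}: card=800; try (D,hash)→880, (C,nl_idx)→1160, (C,merge)→2120, (D,nl_idx)→2200, (D,merge)→2280, (C,hash)→3280 …(+2); best=880 via (D,hash)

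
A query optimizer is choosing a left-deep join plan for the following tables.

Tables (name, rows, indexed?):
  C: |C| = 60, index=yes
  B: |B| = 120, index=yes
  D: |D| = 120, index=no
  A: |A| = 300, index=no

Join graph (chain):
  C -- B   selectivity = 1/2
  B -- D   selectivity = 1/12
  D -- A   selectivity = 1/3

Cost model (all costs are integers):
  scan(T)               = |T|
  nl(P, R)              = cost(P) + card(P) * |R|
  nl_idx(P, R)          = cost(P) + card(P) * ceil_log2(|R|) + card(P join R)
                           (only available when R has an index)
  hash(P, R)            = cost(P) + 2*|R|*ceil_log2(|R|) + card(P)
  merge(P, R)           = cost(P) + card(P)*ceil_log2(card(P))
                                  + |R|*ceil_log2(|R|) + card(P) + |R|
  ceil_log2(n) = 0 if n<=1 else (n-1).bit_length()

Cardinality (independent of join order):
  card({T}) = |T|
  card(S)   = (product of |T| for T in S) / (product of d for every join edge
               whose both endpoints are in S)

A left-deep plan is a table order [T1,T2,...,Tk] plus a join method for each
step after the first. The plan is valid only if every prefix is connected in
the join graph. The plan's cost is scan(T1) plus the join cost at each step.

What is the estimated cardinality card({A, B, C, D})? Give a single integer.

Tables in S: A(300), B(120), C(60), D(120)
Edges inside S: C-B(d=2), B-D(d=12), D-A(d=3)
numerator = 300 * 120 * 60 * 120 = 259200000
denominator = 2 * 12 * 3 = 72
card(S) = 259200000 / 72 = 3600000

3600000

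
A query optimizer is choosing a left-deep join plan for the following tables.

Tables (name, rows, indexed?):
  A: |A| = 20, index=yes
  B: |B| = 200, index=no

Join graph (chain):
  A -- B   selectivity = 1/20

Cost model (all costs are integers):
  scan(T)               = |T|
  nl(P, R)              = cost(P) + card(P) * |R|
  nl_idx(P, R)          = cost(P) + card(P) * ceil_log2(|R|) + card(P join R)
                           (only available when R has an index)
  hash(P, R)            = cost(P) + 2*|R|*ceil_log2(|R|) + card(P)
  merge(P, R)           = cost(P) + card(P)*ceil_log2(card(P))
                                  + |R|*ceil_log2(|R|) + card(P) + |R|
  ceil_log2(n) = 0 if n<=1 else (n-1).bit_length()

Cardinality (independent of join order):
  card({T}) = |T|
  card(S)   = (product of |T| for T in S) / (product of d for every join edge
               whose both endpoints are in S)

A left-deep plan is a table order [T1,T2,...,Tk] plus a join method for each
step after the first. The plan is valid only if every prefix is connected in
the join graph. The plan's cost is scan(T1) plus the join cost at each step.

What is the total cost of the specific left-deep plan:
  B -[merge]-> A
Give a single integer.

2120

step 1: scan B: cost=200, card=200
step 2: join A via merge
    card(P join A) = 200*20/(20) = 200
    cost = 200 + 200*8 + 20*5 + 200 + 20 = 2120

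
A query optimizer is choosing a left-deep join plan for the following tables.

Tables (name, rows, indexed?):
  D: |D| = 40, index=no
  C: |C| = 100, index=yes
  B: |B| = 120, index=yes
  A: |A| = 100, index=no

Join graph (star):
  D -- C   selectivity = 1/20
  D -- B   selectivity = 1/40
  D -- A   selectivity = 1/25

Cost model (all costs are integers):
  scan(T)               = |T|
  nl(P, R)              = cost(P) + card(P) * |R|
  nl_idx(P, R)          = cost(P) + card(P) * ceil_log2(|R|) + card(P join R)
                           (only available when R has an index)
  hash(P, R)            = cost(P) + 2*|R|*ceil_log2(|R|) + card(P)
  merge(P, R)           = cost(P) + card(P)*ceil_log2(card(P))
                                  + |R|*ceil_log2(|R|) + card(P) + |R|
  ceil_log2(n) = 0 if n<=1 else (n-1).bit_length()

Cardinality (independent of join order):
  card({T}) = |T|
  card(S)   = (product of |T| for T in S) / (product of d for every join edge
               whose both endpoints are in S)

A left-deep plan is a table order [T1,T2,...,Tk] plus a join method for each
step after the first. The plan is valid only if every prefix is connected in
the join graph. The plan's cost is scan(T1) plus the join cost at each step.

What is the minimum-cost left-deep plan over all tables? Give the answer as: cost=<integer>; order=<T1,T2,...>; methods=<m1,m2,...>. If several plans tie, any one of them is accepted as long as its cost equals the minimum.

Selinger DP (subsets sized 1..n):
  {D}: scan cost=40, card=40
  {C}: scan cost=100, card=100
  {B}: scan cost=120, card=120
  {A}: scan cost=100, card=100
  {CD}: card=200; try (C,nl_idx)→520, (D,hash)→680, (C,merge)→1120, (D,merge)→1180, (C,hash)→1480, (C,nl)→4040 …(+1); best=520 via (C,nl_idx)
  {BD}: card=120; try (B,nl_idx)→440, (D,hash)→720, (B,merge)→1280, (D,merge)→1360, (B,hash)→1760, (B,nl)→4840 …(+1); best=440 via (B,nl_idx)
  {AD}: card=160; try (D,hash)→680, (A,merge)→1120, (D,merge)→1180, (A,hash)→1480, (A,nl)→4040, (D,nl)→4100; best=680 via (D,hash)
  {BCD}: card=600; try (C,nl_idx)→1880, (C,hash)→1960, (C,merge)→2200, (B,hash)→2400, (B,nl_idx)→2520, (B,merge)→3280 …(+2); best=1880 via (C,nl_idx)
  {ACD}: card=800; try (A,hash)→2120, (C,hash)→2240, (C,nl_idx)→2600, (C,merge)→2920, (A,merge)→3120, (C,nl)→16680 …(+1); best=2120 via (A,hash)
  {ABD}: card=480; try (A,hash)→1960, (A,merge)→2200, (B,nl_idx)→2280, (B,hash)→2520, (B,merge)→3080, (A,nl)→12440 …(+1); best=1960 via (A,hash)
  {ABCD}: card=2400; try (C,hash)→3840, (A,hash)→3880, (B,hash)→4600, (C,merge)→7560, (C,nl_idx)→7720, (A,merge)→9280 …(+5); best=3840 via (C,hash)

cost=3840; order=D,B,A,C; methods=nl_idx,hash,hash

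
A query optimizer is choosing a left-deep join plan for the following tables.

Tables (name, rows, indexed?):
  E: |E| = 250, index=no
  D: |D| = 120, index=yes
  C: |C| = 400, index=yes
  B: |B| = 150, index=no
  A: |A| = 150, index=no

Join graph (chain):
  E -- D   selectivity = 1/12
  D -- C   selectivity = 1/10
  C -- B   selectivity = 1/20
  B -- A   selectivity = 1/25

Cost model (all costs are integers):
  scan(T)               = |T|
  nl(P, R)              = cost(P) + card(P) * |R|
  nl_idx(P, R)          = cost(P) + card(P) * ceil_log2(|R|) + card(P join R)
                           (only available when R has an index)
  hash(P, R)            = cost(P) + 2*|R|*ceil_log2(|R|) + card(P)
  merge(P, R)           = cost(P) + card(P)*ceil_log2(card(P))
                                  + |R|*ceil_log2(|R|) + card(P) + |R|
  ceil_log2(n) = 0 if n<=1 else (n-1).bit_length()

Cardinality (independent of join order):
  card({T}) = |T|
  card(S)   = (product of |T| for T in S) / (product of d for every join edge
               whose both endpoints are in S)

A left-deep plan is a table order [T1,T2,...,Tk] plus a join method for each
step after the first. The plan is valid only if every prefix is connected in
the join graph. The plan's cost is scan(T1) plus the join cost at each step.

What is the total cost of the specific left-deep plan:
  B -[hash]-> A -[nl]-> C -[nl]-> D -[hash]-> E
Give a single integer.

2742700

step 1: scan B: cost=150, card=150
step 2: join A via hash
    card(P join A) = 150*150/(25) = 900
    cost = 150 + 2*150*8 + 150 = 2700
step 3: join C via nl
    card(P join C) = 900*400/(20) = 18000
    cost = 2700 + 900*400 = 362700
step 4: join D via nl
    card(P join D) = 18000*120/(10) = 216000
    cost = 362700 + 18000*120 = 2522700
step 5: join E via hash
    card(P join E) = 216000*250/(12) = 4500000
    cost = 2522700 + 2*250*8 + 216000 = 2742700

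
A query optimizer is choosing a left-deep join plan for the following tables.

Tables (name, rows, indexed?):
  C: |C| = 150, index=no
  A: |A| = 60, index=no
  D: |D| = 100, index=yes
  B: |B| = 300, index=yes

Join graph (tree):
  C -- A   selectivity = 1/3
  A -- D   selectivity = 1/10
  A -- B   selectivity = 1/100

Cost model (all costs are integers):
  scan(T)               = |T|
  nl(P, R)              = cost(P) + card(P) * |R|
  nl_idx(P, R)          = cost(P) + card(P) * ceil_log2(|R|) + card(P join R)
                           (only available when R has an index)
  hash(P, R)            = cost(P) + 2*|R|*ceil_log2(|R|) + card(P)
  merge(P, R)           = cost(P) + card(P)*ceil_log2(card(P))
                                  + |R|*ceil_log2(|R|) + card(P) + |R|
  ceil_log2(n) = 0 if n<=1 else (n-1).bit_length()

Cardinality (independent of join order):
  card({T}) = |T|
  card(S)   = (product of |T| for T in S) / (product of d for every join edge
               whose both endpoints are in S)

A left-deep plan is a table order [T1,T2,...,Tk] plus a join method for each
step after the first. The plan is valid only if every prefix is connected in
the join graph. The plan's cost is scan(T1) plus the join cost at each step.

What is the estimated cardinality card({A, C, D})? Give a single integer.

30000

Tables in S: A(60), C(150), D(100)
Edges inside S: C-A(d=3), A-D(d=10)
numerator = 60 * 150 * 100 = 900000
denominator = 3 * 10 = 30
card(S) = 900000 / 30 = 30000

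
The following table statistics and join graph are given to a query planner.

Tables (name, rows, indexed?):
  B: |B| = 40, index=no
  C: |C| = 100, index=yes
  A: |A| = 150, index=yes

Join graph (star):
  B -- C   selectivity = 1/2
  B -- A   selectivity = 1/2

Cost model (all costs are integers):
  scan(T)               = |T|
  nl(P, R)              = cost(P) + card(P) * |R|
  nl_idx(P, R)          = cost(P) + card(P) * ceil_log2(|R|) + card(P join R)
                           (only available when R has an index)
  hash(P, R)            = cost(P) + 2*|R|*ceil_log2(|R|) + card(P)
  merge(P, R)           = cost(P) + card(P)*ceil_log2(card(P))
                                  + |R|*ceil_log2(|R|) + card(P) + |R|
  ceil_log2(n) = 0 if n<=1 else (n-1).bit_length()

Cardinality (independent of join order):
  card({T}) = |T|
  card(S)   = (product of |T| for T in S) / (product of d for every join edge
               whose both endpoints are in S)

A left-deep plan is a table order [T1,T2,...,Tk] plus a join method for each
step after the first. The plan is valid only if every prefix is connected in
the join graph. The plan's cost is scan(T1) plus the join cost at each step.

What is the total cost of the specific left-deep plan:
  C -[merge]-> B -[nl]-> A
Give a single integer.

301180

step 1: scan C: cost=100, card=100
step 2: join B via merge
    card(P join B) = 100*40/(2) = 2000
    cost = 100 + 100*7 + 40*6 + 100 + 40 = 1180
step 3: join A via nl
    card(P join A) = 2000*150/(2) = 150000
    cost = 1180 + 2000*150 = 301180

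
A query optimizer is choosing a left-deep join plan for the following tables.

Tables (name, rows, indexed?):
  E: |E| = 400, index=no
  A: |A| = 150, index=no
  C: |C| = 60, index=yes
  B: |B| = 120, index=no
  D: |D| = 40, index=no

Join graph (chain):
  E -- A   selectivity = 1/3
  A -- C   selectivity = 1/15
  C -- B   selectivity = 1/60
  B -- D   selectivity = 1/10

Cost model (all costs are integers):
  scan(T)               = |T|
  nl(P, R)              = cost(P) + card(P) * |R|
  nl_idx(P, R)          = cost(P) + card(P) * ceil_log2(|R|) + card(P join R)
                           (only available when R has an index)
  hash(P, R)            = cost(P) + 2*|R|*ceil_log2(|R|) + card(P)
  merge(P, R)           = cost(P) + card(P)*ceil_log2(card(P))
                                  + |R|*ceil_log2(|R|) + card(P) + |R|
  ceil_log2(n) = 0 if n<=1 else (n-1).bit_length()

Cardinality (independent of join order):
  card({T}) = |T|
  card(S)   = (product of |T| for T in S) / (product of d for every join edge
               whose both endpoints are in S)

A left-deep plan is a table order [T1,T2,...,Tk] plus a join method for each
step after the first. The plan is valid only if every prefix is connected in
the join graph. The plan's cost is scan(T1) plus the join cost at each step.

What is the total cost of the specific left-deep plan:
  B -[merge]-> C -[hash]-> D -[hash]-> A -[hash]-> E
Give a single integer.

step 1: scan B: cost=120, card=120
step 2: join C via merge
    card(P join C) = 120*60/(60) = 120
    cost = 120 + 120*7 + 60*6 + 120 + 60 = 1500
step 3: join D via hash
    card(P join D) = 120*40/(10) = 480
    cost = 1500 + 2*40*6 + 120 = 2100
step 4: join A via hash
    card(P join A) = 480*150/(15) = 4800
    cost = 2100 + 2*150*8 + 480 = 4980
step 5: join E via hash
    card(P join E) = 4800*400/(3) = 640000
    cost = 4980 + 2*400*9 + 4800 = 16980

16980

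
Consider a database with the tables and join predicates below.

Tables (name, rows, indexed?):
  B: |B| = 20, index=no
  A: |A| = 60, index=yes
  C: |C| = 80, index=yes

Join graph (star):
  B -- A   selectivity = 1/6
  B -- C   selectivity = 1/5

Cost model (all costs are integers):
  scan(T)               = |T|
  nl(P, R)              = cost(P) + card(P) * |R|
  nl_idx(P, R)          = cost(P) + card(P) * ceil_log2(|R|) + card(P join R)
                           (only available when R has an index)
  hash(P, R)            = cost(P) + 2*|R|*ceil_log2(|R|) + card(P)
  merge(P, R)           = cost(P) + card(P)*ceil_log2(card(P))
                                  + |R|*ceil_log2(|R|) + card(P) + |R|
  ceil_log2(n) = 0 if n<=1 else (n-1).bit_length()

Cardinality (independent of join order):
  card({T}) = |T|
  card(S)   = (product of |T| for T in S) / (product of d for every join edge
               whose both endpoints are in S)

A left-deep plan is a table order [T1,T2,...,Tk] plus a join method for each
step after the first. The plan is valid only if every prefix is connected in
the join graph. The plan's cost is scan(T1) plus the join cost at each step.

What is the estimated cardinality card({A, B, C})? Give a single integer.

3200

Tables in S: A(60), B(20), C(80)
Edges inside S: B-A(d=6), B-C(d=5)
numerator = 60 * 20 * 80 = 96000
denominator = 6 * 5 = 30
card(S) = 96000 / 30 = 3200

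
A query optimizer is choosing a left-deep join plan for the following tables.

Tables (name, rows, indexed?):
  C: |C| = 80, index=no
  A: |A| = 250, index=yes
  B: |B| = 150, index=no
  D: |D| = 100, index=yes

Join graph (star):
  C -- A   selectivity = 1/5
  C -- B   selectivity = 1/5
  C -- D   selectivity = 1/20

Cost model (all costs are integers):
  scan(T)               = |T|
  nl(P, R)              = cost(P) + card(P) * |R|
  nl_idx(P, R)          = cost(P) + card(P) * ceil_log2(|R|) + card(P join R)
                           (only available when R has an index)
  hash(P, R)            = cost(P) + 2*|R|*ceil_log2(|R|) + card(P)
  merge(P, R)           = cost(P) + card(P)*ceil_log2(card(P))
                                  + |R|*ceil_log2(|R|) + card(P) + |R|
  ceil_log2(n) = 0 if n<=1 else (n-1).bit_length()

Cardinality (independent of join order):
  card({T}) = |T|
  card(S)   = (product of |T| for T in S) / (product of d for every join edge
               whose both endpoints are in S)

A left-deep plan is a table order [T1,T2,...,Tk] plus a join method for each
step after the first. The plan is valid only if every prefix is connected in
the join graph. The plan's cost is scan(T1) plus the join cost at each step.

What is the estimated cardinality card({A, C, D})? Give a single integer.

Tables in S: A(250), C(80), D(100)
Edges inside S: C-A(d=5), C-D(d=20)
numerator = 250 * 80 * 100 = 2000000
denominator = 5 * 20 = 100
card(S) = 2000000 / 100 = 20000

20000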